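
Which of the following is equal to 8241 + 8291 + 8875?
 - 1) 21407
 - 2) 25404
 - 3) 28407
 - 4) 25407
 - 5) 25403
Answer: 4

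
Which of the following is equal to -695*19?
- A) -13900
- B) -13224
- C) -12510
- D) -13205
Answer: D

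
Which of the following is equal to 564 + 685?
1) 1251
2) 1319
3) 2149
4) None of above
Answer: 4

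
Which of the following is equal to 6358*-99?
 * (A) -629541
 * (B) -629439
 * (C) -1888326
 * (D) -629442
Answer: D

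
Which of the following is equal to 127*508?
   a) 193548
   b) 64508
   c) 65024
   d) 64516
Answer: d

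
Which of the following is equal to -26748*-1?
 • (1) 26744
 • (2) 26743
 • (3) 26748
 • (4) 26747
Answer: 3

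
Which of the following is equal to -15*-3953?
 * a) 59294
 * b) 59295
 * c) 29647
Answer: b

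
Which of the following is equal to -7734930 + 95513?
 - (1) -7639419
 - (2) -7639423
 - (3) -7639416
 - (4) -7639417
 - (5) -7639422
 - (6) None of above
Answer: 4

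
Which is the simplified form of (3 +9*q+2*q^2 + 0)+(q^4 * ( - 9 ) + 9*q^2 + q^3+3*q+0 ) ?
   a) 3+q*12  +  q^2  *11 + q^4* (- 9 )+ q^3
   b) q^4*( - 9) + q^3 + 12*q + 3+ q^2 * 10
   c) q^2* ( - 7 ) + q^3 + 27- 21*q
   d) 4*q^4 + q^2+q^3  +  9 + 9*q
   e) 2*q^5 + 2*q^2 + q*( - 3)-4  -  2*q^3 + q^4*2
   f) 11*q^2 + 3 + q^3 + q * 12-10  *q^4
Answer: a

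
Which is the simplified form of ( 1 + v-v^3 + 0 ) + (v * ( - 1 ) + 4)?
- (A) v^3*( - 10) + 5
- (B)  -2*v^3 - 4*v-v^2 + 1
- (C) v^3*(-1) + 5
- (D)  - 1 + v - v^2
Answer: C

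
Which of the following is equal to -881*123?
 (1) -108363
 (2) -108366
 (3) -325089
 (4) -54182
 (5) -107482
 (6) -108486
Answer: 1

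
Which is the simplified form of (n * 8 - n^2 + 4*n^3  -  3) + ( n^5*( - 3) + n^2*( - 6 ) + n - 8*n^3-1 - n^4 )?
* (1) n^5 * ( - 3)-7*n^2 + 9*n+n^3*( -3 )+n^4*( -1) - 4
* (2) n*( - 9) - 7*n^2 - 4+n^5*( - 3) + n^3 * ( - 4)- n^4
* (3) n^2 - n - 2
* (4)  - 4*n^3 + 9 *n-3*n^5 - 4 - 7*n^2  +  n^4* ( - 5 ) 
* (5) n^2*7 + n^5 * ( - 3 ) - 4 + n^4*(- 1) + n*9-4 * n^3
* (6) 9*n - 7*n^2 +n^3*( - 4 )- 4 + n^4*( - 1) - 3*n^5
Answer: 6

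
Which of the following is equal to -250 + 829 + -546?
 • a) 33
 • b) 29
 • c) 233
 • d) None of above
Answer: a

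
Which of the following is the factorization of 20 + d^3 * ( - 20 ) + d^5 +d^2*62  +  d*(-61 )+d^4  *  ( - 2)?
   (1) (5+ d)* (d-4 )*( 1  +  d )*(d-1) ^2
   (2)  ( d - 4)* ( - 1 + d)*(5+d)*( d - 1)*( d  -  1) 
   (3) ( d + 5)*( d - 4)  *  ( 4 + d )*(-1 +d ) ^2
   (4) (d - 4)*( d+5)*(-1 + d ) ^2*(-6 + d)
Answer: 2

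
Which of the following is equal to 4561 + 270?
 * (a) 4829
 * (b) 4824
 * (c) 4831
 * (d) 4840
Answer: c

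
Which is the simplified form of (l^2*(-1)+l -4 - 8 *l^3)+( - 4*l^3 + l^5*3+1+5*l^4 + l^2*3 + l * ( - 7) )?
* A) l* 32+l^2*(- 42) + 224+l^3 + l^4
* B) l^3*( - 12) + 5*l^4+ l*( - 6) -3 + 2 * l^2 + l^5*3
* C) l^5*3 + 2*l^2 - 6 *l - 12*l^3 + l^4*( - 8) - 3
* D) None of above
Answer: B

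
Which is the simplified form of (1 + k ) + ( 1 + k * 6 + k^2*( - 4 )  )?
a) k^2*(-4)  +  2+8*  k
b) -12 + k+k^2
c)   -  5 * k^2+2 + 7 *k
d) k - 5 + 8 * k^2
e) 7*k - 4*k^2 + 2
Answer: e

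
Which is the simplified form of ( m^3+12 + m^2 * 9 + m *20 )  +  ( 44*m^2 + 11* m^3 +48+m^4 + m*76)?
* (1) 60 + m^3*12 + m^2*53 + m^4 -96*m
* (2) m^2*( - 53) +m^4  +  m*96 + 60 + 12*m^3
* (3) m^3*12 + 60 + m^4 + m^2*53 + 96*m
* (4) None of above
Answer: 3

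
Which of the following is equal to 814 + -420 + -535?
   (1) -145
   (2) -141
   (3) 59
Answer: 2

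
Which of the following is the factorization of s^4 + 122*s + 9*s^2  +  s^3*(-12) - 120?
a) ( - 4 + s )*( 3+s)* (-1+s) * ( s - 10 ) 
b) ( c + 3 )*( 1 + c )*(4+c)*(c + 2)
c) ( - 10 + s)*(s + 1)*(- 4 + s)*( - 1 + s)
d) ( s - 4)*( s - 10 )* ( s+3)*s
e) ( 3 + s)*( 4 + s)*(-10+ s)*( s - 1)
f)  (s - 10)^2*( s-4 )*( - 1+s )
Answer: a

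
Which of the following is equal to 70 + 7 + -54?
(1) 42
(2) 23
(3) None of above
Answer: 2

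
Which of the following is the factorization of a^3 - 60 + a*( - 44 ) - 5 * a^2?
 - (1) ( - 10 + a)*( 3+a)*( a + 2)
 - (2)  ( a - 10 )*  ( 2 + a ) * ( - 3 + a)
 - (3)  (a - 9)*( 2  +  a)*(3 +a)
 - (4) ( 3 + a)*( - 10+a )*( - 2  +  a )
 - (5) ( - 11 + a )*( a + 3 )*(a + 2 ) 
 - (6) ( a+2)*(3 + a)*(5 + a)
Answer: 1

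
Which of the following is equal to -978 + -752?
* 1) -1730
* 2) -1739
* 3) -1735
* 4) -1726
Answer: 1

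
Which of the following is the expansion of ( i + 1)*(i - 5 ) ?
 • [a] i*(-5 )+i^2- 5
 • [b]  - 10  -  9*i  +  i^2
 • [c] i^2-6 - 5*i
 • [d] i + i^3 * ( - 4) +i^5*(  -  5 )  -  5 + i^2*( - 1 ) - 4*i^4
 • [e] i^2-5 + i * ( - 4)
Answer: e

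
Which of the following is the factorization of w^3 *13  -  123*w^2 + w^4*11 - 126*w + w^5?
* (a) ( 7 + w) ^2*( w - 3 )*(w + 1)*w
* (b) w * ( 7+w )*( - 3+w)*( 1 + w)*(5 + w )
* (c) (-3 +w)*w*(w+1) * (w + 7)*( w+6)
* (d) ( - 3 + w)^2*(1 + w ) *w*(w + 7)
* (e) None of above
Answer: c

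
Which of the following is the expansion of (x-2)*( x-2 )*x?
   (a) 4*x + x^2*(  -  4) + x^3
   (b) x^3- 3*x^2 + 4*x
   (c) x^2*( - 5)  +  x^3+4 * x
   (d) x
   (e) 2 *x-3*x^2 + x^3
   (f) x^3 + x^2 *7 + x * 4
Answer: a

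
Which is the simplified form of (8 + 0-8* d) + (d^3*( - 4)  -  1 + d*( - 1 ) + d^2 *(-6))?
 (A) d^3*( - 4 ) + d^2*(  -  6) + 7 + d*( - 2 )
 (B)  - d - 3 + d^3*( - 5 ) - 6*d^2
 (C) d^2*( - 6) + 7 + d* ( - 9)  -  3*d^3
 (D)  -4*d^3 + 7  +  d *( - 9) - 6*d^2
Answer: D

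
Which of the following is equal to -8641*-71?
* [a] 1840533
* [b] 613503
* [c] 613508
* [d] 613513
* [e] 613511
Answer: e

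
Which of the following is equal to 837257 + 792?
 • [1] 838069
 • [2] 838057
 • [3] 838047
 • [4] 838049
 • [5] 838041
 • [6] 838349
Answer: 4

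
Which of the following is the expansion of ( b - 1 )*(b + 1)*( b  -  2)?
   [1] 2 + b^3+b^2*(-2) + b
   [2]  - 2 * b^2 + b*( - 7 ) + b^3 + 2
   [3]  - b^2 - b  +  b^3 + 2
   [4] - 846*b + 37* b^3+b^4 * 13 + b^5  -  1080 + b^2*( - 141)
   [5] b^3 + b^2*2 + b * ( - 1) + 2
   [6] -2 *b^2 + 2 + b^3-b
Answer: 6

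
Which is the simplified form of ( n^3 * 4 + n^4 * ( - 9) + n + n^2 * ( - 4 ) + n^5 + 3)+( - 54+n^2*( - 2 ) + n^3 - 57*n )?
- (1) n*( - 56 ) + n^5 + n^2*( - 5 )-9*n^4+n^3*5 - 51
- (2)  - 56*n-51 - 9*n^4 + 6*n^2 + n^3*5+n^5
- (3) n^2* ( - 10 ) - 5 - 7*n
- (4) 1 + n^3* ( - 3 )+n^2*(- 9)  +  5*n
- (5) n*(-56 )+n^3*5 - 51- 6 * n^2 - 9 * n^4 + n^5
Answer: 5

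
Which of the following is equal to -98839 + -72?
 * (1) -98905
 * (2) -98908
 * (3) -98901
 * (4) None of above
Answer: 4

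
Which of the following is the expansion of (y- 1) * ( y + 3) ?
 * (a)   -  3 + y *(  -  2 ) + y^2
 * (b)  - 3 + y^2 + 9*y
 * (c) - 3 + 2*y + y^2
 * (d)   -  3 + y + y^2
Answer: c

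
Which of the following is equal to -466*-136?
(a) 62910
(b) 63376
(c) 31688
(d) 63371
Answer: b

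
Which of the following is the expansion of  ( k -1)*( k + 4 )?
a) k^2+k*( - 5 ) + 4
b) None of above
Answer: b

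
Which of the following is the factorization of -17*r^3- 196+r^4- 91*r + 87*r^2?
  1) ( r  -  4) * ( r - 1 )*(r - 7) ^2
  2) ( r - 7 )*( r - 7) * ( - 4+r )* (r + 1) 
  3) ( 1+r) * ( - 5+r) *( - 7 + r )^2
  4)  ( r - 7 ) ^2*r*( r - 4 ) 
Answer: 2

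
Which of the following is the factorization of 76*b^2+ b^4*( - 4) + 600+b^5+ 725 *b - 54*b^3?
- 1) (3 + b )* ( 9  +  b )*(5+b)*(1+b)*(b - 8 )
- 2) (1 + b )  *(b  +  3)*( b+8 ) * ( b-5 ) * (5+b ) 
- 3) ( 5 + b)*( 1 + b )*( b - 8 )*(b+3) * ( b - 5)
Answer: 3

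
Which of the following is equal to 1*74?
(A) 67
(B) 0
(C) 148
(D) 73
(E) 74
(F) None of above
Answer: E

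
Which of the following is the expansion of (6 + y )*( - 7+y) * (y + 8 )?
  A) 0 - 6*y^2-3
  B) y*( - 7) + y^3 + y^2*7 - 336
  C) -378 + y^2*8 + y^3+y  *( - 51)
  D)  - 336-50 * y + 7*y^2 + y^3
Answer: D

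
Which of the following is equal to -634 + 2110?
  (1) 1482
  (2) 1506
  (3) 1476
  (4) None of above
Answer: 3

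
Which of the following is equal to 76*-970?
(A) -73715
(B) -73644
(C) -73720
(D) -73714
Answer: C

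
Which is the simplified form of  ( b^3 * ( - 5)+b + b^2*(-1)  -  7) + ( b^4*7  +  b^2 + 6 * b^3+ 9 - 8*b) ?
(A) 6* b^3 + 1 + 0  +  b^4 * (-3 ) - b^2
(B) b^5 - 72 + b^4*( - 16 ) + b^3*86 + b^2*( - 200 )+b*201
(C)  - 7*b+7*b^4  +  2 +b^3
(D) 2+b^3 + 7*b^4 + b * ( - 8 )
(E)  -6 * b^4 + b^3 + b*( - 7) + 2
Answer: C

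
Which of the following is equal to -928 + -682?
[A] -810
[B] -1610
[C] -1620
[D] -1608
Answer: B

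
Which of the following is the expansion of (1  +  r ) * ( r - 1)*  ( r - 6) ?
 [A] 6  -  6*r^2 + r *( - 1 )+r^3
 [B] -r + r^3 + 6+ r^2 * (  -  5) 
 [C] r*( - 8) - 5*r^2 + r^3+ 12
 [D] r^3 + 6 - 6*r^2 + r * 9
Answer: A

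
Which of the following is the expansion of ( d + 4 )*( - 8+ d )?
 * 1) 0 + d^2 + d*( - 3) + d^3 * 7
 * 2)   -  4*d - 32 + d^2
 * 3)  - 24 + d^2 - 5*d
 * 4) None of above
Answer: 2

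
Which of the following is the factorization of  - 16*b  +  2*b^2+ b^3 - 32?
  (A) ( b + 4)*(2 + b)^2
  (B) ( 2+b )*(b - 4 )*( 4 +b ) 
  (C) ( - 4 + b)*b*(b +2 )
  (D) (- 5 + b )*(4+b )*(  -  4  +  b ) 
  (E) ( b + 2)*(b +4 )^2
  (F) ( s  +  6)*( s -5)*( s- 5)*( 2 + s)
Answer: B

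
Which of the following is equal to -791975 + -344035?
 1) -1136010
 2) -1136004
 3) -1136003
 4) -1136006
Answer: 1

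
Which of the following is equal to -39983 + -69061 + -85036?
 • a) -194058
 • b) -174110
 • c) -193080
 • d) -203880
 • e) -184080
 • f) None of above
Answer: f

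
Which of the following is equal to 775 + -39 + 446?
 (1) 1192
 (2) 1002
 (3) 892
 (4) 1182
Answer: 4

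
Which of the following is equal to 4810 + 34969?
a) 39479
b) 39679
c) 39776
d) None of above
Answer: d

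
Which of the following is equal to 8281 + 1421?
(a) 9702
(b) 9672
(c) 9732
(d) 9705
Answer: a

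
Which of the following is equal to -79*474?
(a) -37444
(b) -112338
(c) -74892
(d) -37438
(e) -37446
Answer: e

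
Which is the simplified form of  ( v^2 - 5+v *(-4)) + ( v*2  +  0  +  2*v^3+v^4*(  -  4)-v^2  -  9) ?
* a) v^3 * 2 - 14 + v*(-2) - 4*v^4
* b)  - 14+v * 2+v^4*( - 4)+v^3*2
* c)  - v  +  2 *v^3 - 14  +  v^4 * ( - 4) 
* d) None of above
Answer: a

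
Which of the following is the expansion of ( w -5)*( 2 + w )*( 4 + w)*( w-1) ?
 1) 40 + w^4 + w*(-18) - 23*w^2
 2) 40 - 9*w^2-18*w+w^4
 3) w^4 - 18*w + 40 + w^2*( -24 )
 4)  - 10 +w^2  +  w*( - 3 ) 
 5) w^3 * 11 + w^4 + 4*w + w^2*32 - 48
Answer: 1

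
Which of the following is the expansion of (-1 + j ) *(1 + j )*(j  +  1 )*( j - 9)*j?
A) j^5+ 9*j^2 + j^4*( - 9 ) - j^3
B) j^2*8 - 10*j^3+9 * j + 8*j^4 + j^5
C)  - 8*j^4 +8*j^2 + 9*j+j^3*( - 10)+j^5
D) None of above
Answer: C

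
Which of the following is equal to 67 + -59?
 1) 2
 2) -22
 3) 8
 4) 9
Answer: 3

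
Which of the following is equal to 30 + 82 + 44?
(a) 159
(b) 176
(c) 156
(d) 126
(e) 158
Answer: c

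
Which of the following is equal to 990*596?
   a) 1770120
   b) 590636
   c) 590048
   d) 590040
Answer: d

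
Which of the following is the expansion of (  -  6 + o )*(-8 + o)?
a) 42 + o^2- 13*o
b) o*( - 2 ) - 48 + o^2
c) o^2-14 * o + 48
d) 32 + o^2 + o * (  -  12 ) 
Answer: c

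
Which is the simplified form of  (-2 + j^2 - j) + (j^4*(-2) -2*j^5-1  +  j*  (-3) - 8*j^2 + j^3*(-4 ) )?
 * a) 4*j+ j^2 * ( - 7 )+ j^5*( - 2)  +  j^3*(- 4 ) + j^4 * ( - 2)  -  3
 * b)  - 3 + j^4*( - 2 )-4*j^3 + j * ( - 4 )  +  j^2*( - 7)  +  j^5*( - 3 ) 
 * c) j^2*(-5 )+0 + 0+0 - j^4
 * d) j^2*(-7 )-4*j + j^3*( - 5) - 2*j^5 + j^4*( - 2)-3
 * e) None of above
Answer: e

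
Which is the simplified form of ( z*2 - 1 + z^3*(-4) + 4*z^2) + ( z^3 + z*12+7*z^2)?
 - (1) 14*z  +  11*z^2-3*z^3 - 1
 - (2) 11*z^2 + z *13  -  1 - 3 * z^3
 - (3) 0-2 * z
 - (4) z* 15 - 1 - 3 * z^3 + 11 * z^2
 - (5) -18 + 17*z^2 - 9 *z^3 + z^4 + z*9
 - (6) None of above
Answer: 1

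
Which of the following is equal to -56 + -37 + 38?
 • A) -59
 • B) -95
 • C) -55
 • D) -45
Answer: C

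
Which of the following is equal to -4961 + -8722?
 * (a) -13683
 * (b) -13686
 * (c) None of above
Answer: a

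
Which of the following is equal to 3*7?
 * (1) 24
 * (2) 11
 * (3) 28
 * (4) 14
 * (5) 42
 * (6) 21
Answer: 6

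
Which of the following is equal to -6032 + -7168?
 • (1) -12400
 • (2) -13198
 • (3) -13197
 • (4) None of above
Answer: 4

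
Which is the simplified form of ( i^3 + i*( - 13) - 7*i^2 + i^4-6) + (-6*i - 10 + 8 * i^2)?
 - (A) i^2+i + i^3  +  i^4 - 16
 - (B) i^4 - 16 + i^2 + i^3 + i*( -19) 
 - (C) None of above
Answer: B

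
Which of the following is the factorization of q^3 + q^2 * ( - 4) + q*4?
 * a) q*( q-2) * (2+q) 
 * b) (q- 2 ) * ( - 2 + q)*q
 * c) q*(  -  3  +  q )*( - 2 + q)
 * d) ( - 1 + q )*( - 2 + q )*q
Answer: b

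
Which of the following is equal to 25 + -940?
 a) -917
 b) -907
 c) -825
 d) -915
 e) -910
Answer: d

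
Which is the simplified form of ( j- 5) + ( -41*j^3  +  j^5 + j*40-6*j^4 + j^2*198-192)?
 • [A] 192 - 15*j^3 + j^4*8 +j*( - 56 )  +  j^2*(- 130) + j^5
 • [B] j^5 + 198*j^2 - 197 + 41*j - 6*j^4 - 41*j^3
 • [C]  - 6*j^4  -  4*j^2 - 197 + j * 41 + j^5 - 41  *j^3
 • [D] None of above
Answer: B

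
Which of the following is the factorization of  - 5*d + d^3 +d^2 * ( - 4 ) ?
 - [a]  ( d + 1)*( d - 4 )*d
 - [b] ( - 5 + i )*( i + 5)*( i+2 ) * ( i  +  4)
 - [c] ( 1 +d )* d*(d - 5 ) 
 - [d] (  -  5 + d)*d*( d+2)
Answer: c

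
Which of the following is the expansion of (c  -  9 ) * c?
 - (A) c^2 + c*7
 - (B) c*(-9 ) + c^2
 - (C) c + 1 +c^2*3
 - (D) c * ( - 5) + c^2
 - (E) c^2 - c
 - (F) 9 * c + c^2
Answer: B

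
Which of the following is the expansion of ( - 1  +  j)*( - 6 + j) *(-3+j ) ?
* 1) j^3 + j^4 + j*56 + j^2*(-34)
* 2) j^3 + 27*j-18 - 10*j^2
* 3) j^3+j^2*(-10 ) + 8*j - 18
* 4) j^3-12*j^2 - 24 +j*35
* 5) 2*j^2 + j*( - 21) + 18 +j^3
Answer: 2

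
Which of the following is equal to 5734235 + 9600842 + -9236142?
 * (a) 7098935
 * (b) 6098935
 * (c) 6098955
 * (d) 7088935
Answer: b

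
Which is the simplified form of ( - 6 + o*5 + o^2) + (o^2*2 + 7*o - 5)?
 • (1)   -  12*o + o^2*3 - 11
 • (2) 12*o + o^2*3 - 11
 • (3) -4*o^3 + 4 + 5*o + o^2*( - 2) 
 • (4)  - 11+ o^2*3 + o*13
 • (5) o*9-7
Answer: 2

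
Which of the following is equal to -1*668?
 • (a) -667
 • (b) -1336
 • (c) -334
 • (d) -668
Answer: d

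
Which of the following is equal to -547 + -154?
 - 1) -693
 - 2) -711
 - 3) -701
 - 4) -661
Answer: 3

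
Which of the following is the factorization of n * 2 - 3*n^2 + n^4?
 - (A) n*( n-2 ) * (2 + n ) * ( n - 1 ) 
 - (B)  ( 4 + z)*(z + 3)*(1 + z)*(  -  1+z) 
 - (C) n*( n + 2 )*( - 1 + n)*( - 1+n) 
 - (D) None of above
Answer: C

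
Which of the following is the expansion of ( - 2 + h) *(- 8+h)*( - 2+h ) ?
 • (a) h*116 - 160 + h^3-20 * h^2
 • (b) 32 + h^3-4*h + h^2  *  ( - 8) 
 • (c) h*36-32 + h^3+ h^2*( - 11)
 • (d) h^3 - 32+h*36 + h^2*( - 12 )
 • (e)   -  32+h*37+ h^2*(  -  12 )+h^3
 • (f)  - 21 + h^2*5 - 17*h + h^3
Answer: d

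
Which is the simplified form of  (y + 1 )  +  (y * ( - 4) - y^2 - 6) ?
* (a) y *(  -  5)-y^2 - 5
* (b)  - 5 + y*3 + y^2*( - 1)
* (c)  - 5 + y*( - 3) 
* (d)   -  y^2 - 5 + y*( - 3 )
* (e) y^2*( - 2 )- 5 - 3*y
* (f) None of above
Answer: d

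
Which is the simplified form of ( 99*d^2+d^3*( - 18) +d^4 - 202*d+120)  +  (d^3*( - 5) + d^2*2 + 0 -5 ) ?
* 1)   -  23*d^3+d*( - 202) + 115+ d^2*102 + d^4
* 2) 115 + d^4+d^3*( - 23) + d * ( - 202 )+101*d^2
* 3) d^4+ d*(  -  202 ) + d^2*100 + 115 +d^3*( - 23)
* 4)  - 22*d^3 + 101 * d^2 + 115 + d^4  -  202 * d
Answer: 2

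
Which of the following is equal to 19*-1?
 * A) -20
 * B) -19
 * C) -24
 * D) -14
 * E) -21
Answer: B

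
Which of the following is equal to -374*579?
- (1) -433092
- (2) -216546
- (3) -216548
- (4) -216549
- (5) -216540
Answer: 2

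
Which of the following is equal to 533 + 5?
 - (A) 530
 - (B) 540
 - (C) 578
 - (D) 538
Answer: D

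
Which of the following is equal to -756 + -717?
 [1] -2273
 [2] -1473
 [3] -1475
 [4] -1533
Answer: 2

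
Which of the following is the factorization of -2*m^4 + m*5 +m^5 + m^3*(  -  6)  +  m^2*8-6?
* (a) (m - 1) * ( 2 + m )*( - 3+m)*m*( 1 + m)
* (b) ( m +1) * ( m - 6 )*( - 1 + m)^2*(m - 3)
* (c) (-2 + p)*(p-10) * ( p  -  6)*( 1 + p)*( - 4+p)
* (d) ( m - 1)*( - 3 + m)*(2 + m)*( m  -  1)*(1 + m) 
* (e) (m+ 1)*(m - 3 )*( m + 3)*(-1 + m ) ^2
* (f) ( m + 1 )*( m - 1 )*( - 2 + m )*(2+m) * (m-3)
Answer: d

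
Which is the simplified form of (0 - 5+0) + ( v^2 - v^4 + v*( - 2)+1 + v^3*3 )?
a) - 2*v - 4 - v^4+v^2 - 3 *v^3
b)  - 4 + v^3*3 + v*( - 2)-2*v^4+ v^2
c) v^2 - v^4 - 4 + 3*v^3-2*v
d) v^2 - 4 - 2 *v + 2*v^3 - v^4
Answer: c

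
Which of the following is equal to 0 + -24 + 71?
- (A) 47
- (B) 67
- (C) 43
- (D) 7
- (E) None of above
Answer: A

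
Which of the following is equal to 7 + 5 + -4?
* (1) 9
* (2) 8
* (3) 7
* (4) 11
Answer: 2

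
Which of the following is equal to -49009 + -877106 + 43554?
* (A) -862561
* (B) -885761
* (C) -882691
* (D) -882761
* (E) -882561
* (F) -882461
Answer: E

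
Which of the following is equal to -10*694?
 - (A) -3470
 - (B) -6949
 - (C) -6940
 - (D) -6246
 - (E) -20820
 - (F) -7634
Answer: C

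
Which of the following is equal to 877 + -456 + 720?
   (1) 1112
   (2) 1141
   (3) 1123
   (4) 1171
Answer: 2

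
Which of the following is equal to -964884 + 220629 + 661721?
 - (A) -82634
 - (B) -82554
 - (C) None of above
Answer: C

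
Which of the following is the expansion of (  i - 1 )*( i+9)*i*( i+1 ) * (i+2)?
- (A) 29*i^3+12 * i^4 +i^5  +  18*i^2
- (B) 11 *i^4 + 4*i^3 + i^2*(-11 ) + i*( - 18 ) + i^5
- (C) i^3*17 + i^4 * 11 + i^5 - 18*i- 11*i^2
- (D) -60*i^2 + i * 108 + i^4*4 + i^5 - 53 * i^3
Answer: C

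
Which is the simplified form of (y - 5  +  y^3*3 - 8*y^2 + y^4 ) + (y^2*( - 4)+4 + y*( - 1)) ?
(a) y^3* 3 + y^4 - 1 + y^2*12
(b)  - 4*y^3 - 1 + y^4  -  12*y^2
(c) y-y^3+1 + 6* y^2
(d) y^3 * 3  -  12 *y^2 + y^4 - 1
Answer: d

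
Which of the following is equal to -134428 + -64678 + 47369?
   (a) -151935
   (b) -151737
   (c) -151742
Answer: b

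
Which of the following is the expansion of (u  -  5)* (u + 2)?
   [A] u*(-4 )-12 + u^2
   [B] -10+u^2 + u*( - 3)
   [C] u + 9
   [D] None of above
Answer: B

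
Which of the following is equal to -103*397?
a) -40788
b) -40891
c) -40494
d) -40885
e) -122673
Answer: b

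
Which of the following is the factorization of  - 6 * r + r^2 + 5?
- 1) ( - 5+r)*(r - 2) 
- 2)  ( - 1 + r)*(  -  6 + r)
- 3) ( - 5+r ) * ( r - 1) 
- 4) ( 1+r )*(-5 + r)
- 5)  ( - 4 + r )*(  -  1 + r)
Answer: 3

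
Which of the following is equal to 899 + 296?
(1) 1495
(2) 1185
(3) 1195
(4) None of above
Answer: 3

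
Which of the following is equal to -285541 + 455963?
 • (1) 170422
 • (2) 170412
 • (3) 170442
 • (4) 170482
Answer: 1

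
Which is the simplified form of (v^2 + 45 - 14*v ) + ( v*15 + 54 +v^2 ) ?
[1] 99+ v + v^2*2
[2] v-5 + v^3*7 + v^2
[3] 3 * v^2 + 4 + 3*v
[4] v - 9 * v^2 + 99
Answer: 1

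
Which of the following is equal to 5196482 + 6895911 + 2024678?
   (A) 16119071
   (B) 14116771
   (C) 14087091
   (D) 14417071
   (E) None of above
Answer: E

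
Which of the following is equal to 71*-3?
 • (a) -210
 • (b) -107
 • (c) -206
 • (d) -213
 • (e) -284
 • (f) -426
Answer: d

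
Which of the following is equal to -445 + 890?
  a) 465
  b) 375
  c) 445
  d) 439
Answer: c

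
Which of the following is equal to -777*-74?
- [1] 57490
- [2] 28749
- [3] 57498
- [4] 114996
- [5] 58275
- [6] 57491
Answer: 3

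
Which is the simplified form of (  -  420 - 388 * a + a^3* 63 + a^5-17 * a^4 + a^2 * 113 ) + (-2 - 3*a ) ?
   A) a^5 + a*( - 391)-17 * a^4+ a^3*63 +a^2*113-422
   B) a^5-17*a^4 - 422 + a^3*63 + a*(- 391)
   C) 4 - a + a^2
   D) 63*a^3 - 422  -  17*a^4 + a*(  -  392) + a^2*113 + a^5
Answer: A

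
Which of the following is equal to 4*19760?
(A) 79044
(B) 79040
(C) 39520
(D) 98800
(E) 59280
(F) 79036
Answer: B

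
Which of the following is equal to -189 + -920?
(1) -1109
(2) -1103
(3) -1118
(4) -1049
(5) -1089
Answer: 1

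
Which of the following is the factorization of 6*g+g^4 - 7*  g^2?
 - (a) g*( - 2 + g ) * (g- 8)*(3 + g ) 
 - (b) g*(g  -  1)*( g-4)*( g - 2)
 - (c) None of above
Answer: c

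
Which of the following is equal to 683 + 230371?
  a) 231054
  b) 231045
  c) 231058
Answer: a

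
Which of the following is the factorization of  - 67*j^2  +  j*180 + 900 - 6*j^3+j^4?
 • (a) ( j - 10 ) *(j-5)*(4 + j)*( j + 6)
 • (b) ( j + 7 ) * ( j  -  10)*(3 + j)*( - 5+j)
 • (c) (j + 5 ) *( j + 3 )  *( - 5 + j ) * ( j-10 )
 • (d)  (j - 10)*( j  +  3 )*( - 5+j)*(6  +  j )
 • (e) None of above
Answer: d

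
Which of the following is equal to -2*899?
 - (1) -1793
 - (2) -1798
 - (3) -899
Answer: 2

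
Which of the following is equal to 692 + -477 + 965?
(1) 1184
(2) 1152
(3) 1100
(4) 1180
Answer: 4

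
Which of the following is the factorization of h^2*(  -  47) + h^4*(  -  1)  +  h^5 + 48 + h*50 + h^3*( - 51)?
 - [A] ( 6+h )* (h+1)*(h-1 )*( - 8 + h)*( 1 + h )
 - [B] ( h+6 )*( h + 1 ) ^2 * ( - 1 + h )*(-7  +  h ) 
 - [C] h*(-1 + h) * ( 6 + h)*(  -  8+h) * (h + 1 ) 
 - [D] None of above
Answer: A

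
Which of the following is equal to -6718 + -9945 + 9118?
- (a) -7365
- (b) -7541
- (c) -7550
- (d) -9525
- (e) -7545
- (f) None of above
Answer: e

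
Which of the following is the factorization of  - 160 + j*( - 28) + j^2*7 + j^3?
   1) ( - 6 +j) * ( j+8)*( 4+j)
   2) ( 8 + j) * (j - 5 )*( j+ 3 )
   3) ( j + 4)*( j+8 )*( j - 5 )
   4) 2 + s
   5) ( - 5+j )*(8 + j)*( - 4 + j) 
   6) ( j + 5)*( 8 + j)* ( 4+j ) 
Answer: 3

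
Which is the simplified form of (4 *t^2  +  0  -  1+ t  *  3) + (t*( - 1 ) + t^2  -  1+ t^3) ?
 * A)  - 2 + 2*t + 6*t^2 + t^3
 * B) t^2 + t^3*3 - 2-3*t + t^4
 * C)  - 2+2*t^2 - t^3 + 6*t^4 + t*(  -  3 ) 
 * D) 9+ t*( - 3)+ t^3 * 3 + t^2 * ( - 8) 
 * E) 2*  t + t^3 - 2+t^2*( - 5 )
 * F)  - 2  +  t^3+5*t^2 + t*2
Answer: F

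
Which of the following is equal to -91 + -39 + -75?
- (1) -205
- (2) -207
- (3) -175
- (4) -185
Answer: 1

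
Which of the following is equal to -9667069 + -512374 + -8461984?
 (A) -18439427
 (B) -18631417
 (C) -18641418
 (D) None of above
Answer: D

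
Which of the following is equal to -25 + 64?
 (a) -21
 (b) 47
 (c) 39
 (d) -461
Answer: c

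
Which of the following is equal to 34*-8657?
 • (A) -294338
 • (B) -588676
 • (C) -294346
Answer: A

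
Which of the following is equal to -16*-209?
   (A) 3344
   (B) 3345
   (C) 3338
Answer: A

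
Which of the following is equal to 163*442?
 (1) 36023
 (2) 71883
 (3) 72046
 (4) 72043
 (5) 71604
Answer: 3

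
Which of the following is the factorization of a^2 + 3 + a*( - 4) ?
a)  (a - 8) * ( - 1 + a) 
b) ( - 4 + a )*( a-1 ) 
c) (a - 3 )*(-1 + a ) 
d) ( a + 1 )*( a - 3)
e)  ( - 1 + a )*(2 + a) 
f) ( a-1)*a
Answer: c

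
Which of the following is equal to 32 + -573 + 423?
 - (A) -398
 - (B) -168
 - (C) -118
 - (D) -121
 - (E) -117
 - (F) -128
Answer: C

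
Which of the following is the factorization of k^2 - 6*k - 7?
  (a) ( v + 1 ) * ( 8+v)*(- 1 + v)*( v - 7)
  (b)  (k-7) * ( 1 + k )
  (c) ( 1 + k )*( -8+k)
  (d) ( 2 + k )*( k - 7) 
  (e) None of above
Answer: b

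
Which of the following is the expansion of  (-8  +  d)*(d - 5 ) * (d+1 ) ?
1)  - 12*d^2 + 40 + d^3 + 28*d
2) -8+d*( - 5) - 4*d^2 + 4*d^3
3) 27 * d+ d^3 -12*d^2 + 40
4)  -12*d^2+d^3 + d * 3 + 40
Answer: 3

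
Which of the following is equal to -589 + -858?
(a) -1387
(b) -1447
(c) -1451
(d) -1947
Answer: b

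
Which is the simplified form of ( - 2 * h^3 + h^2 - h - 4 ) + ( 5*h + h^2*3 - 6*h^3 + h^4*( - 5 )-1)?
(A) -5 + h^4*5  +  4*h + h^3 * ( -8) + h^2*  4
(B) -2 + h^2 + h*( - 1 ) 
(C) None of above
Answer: C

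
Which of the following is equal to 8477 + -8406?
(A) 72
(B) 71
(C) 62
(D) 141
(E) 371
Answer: B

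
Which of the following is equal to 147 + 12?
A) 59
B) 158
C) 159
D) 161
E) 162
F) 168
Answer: C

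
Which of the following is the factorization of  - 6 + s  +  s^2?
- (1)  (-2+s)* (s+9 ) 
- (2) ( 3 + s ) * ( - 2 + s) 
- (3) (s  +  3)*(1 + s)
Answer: 2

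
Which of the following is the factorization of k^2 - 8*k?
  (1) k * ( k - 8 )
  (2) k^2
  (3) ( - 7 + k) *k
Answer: 1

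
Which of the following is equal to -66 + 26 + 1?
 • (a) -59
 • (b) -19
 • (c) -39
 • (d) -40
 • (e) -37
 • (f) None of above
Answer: c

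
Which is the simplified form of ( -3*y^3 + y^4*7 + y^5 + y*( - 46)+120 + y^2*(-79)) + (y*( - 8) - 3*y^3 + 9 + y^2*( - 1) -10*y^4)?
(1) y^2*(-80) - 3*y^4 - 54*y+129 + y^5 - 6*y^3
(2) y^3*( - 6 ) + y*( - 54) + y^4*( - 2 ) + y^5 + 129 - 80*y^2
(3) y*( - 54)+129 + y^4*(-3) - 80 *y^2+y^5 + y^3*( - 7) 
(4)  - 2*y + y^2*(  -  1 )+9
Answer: 1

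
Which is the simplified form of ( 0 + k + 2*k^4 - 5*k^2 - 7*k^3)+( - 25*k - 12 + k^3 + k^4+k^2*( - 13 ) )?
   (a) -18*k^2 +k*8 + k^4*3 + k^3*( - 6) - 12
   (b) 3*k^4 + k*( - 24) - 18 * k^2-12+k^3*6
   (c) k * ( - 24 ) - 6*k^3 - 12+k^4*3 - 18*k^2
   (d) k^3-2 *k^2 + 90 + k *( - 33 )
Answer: c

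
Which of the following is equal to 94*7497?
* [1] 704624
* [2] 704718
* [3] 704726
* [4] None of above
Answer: 2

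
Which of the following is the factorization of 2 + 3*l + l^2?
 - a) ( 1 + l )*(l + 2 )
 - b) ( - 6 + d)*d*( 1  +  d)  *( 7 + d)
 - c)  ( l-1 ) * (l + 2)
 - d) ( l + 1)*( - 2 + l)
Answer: a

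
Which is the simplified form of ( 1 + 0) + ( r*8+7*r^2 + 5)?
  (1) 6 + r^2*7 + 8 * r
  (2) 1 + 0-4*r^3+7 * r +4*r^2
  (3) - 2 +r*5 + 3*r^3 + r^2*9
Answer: 1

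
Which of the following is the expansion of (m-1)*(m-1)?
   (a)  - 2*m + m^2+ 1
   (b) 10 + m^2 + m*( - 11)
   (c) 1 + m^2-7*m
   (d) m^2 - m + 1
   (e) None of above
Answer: a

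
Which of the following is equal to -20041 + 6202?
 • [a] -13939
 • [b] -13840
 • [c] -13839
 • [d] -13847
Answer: c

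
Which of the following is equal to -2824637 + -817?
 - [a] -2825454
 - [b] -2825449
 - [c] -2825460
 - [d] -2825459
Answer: a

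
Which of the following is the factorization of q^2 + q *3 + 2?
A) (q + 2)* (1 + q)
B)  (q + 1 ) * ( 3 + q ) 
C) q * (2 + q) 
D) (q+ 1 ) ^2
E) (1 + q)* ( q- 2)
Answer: A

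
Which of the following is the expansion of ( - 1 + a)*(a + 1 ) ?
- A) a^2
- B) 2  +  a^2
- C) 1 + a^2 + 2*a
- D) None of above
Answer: D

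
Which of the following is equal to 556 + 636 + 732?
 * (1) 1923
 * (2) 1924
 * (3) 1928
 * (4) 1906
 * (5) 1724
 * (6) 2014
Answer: 2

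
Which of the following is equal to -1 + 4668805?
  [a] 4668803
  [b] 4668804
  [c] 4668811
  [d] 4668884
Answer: b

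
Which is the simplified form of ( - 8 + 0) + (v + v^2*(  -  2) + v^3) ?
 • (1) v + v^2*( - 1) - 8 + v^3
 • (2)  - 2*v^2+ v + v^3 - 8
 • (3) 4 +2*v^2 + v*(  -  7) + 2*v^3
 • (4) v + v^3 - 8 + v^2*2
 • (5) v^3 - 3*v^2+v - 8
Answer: 2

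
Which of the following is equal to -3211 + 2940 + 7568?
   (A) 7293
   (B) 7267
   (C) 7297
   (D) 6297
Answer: C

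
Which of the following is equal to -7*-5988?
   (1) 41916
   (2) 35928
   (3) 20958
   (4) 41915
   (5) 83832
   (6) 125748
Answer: 1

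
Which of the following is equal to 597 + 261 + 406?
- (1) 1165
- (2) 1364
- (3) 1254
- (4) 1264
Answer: 4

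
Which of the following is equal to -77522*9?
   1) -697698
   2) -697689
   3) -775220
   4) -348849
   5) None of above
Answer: 1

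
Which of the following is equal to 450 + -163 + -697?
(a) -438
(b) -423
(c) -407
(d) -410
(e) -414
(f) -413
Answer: d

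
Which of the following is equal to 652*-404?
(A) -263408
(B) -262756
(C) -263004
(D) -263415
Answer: A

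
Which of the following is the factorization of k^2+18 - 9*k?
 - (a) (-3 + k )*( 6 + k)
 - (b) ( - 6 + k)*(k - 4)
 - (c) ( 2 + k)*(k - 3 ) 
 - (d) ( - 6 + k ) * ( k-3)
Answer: d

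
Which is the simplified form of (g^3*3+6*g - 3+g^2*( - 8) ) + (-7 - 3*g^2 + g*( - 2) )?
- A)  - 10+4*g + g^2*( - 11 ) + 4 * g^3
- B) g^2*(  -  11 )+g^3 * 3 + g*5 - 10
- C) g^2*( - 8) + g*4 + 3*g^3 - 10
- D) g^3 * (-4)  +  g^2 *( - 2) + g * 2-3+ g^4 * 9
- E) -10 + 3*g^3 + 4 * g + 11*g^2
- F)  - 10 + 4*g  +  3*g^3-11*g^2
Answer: F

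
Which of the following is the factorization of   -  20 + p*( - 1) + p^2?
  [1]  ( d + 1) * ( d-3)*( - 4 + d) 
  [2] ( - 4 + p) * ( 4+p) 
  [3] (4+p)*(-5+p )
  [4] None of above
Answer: 3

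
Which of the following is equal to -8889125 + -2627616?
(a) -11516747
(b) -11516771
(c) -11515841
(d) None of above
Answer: d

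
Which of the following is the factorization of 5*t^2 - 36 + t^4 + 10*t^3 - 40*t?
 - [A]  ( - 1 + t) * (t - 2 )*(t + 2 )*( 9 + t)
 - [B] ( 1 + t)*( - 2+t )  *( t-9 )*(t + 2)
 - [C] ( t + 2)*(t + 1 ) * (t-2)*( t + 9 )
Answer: C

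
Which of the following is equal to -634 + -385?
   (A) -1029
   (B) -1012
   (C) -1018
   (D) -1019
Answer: D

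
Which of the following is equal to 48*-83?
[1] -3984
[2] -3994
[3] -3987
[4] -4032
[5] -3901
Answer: 1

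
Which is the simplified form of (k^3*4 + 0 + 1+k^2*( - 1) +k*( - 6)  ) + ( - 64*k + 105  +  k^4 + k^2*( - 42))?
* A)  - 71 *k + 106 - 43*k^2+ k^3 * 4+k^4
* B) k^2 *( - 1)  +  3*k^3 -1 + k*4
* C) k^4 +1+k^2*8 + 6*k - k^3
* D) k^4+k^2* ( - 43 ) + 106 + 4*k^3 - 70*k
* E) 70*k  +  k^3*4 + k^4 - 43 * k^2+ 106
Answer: D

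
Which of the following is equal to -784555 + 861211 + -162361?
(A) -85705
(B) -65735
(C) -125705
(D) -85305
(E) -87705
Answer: A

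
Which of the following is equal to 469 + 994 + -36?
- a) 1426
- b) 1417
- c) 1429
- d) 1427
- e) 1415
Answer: d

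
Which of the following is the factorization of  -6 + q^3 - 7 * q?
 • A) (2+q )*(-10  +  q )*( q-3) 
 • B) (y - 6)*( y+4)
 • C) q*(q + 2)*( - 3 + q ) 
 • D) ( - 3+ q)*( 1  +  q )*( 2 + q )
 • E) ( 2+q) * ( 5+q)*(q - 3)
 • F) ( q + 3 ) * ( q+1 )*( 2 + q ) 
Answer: D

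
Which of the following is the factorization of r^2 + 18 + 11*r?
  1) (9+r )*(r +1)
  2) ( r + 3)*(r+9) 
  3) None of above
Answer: 3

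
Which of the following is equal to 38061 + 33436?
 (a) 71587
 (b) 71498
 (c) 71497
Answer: c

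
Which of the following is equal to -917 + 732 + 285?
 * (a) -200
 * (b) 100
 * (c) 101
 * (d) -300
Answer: b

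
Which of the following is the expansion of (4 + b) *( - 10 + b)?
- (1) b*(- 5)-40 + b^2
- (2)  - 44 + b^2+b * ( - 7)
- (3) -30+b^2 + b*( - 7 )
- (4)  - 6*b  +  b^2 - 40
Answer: 4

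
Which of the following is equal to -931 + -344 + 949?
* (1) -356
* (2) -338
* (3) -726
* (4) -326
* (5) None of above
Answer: 4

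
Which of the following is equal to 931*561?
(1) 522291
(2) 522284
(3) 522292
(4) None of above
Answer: 1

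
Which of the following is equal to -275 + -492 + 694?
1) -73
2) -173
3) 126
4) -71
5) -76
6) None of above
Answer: 1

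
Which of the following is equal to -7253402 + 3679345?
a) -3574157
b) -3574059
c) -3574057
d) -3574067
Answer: c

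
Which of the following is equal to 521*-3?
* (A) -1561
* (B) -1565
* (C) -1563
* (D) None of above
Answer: C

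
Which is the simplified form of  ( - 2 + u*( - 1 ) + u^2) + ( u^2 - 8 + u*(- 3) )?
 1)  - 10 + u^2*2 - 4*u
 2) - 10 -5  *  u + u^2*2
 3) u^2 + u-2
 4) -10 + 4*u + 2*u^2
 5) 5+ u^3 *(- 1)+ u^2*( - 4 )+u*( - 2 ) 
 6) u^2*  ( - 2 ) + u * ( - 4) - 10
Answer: 1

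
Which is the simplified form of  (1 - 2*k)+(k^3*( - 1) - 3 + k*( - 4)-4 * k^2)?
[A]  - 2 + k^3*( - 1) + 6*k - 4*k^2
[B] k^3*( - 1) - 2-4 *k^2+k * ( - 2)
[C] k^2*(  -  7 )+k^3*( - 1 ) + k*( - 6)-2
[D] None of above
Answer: D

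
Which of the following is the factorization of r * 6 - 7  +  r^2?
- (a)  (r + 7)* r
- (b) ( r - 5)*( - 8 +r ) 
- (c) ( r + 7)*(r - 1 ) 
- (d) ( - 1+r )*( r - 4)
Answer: c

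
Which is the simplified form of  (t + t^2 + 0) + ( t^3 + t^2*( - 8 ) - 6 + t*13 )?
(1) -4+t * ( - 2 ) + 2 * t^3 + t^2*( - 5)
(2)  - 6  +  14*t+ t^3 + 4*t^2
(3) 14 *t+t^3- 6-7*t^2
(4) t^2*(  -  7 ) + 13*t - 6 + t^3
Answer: 3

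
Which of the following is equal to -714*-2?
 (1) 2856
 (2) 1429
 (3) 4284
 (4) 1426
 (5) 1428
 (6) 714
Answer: 5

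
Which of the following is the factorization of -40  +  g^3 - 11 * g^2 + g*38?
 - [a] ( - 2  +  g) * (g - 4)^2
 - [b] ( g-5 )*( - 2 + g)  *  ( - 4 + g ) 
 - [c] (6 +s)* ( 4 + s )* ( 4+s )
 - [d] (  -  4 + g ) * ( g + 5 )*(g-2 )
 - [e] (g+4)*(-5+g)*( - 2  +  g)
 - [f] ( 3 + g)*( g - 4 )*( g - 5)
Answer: b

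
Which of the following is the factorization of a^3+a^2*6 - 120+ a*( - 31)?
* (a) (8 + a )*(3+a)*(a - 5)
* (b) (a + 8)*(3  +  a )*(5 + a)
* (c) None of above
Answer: a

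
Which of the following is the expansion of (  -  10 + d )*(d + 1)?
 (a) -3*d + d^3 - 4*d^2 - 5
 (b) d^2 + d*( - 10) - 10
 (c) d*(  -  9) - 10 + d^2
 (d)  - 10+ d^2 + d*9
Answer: c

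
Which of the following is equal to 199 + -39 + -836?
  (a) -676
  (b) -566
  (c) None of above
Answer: a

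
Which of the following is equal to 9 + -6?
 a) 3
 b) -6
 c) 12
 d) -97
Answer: a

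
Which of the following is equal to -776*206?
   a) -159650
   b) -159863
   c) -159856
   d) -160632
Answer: c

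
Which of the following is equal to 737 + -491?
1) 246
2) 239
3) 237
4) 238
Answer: 1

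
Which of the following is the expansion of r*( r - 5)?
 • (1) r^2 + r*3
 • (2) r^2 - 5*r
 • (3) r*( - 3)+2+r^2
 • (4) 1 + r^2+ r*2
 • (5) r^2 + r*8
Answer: 2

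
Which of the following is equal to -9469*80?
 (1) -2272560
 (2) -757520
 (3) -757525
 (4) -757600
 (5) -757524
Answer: 2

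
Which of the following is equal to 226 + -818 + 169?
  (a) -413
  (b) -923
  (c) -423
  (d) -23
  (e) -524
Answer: c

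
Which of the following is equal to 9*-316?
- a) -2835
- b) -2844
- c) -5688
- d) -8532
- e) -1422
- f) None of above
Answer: b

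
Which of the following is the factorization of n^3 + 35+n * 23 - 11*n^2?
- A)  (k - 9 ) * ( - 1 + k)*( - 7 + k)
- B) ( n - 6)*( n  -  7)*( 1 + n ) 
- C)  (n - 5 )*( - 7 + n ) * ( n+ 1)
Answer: C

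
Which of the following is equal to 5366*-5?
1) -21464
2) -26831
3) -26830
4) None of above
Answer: 3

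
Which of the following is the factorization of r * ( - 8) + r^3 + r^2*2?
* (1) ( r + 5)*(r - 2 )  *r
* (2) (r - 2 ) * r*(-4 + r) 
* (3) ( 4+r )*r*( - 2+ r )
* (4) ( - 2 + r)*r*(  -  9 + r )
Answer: 3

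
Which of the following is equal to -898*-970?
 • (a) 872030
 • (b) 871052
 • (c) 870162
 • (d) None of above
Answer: d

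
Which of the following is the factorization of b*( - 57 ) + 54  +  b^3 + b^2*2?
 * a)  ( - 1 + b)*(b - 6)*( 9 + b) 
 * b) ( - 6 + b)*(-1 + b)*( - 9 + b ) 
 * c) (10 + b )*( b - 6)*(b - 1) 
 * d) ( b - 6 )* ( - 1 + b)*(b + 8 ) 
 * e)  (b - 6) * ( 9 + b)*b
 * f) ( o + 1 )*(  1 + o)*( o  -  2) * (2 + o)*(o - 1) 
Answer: a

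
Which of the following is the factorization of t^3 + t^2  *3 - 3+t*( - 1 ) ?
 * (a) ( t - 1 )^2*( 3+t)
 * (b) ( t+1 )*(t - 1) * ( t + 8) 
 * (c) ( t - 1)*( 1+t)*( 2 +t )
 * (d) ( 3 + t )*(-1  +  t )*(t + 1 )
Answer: d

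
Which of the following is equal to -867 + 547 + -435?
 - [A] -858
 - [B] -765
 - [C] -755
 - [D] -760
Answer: C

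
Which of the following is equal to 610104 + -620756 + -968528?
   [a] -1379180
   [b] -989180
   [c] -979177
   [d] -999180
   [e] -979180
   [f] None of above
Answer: e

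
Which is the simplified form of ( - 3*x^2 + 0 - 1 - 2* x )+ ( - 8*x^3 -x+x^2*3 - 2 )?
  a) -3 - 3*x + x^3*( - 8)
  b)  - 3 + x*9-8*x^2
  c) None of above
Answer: a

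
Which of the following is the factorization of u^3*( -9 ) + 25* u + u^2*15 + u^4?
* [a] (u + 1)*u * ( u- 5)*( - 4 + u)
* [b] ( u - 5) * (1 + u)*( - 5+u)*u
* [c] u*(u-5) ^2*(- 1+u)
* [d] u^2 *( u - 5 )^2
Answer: b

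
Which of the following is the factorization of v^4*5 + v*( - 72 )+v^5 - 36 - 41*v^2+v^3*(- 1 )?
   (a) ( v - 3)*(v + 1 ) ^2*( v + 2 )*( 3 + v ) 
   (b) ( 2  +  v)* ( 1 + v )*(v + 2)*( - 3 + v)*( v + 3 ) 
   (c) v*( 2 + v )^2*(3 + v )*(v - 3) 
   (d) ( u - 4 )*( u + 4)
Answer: b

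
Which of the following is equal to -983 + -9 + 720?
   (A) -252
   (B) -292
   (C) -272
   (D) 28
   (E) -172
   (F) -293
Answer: C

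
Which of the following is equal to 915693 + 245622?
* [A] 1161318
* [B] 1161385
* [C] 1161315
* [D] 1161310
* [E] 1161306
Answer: C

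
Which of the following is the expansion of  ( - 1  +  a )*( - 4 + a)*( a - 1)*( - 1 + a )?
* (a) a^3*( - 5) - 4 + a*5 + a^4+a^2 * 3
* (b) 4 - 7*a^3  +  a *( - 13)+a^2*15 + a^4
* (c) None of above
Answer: b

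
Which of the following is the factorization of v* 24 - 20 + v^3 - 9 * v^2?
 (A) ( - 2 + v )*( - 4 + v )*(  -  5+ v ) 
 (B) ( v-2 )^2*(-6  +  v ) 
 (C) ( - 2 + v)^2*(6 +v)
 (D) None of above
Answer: D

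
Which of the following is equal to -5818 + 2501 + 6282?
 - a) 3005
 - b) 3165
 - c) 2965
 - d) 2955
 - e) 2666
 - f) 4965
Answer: c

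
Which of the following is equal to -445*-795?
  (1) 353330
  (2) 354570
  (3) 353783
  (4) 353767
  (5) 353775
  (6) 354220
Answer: 5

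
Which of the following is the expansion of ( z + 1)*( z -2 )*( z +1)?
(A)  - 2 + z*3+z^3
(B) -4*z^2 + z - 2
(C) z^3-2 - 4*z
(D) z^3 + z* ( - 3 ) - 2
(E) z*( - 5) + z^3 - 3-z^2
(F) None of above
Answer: D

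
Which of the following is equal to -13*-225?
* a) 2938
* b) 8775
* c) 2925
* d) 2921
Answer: c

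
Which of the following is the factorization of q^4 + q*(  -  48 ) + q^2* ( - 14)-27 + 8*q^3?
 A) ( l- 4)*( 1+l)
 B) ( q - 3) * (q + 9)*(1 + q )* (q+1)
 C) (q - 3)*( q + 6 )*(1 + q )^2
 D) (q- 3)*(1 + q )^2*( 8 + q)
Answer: B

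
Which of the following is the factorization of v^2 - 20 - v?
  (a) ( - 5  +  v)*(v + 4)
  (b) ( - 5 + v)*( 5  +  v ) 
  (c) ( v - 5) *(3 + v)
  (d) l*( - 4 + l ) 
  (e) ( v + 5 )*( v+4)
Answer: a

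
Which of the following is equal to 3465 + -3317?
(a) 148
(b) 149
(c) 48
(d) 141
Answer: a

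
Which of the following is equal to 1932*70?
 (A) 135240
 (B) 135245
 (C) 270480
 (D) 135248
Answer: A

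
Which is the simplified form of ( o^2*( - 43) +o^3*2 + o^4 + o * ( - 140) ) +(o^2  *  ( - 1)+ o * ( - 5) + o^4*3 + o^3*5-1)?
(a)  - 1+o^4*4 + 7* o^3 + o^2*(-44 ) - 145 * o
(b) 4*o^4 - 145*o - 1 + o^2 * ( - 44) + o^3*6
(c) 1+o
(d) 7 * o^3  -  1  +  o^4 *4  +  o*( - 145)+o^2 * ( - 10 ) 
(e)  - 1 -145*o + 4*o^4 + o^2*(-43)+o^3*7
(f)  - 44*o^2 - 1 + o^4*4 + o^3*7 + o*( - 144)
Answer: a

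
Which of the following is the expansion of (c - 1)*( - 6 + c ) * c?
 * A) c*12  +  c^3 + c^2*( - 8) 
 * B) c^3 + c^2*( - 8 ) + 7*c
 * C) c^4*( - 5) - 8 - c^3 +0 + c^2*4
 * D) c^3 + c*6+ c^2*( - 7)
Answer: D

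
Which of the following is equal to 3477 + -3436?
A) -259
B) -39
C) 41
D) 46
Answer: C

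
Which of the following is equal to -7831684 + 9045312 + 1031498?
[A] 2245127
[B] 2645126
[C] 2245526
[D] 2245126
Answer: D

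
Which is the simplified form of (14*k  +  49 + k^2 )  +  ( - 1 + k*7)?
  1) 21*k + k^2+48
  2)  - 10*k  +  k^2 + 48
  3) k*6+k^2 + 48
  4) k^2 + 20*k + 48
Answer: 1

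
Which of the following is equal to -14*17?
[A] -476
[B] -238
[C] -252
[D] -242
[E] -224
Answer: B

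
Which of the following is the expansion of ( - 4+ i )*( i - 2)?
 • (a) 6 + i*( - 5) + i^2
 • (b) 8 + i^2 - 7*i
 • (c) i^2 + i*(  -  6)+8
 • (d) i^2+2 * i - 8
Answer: c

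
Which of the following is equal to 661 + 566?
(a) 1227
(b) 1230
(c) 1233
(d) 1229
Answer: a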